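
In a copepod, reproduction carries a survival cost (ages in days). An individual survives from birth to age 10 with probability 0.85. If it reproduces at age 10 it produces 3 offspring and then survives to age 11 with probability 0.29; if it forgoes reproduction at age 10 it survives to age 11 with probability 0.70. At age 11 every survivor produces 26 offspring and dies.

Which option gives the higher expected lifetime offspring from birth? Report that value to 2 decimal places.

15.47

breed at age 10: R₀ = 0.85 × (3 + 0.29 × 26) = 0.85 × 10.5400 = 8.9590
delay to age 11: R₀ = 0.85 × (0.70 × 26) = 0.85 × 18.2000 = 15.4700
Higher: delay to age 11 (15.4700).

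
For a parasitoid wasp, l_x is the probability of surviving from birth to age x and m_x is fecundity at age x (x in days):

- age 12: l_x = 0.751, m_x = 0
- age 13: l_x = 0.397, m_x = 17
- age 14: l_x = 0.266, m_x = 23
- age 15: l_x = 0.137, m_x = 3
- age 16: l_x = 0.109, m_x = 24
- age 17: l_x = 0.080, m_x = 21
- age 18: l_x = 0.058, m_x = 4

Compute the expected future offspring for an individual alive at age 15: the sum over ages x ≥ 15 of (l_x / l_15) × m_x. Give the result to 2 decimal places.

l_15 = 0.137. Conditional survival from age 15 to x is l_x / l_15.
  x=15: (0.137/0.137) × 3 = 3.0000
  x=16: (0.109/0.137) × 24 = 19.0949
  x=17: (0.080/0.137) × 21 = 12.2628
  x=18: (0.058/0.137) × 4 = 1.6934
Sum = 3.0000 + 19.0949 + 12.2628 + 1.6934 = 36.0511

36.05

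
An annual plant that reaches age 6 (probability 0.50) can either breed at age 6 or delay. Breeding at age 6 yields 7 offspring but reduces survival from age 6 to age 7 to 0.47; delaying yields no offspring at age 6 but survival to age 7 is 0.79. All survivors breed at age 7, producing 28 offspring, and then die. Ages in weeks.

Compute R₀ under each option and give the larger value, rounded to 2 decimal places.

breed at age 6: R₀ = 0.50 × (7 + 0.47 × 28) = 0.50 × 20.1600 = 10.0800
delay to age 7: R₀ = 0.50 × (0.79 × 28) = 0.50 × 22.1200 = 11.0600
Higher: delay to age 7 (11.0600).

11.06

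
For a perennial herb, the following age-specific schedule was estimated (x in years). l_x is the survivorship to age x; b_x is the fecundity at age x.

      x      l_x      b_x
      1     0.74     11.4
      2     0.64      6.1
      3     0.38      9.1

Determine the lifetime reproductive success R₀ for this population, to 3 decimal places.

R₀ = Σ l_x b_x:
  age 1: 0.74 × 11.4 = 8.4360
  age 2: 0.64 × 6.1 = 3.9040
  age 3: 0.38 × 9.1 = 3.4580
R₀ = 8.4360 + 3.9040 + 3.4580 = 15.7980

15.798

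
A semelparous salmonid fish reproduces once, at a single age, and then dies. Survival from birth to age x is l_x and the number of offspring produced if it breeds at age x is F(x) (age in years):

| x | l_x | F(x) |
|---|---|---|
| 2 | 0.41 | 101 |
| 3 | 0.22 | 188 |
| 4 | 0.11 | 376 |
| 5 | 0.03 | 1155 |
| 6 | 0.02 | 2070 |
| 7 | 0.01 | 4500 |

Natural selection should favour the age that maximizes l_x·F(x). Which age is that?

7

Expected offspring if breeding at age x = l_x × F(x):
  age 2: 0.41 × 101 = 41.410
  age 3: 0.22 × 188 = 41.360
  age 4: 0.11 × 376 = 41.360
  age 5: 0.03 × 1155 = 34.650
  age 6: 0.02 × 2070 = 41.400
  age 7: 0.01 × 4500 = 45.000
Maximum at age 7 (45.000).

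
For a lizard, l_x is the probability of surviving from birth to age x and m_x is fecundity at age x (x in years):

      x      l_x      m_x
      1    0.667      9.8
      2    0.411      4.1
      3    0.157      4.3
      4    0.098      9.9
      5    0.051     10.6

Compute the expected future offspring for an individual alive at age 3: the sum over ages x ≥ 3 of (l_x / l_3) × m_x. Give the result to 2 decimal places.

13.92

l_3 = 0.157. Conditional survival from age 3 to x is l_x / l_3.
  x=3: (0.157/0.157) × 4.3 = 4.3000
  x=4: (0.098/0.157) × 9.9 = 6.1796
  x=5: (0.051/0.157) × 10.6 = 3.4433
Sum = 4.3000 + 6.1796 + 3.4433 = 13.9229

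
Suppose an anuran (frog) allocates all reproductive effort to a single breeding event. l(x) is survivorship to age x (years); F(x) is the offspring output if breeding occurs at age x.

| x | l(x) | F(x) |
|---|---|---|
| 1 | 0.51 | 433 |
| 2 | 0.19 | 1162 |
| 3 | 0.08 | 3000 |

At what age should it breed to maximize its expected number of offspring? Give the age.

3

Expected offspring if breeding at age x = l(x) × F(x):
  age 1: 0.51 × 433 = 220.830
  age 2: 0.19 × 1162 = 220.780
  age 3: 0.08 × 3000 = 240.000
Maximum at age 3 (240.000).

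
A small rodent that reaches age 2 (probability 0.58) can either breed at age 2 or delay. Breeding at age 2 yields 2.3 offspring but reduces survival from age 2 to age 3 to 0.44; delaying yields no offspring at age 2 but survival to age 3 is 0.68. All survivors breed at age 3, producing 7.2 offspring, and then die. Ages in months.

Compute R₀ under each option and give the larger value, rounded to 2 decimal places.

3.17

breed at age 2: R₀ = 0.58 × (2.3 + 0.44 × 7.2) = 0.58 × 5.4680 = 3.1714
delay to age 3: R₀ = 0.58 × (0.68 × 7.2) = 0.58 × 4.8960 = 2.8397
Higher: breed at age 2 (3.1714).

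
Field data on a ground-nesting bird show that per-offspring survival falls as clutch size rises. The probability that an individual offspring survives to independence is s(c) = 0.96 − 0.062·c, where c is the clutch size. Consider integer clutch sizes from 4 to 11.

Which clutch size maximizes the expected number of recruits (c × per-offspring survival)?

8

Expected recruits = c × s(c):
  c=4: 4 × 0.712 = 2.848
  c=5: 5 × 0.650 = 3.250
  c=6: 6 × 0.588 = 3.528
  c=7: 7 × 0.526 = 3.682
  c=8: 8 × 0.464 = 3.712
  c=9: 9 × 0.402 = 3.618
  c=10: 10 × 0.340 = 3.400
  c=11: 11 × 0.278 = 3.058
Maximum at c = 8 (3.712 recruits).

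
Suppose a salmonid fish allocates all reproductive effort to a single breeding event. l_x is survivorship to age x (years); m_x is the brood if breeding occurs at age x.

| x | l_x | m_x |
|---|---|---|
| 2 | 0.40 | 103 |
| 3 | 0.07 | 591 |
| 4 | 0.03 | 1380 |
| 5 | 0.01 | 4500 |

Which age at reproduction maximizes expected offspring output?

Expected offspring if breeding at age x = l_x × m_x:
  age 2: 0.40 × 103 = 41.200
  age 3: 0.07 × 591 = 41.370
  age 4: 0.03 × 1380 = 41.400
  age 5: 0.01 × 4500 = 45.000
Maximum at age 5 (45.000).

5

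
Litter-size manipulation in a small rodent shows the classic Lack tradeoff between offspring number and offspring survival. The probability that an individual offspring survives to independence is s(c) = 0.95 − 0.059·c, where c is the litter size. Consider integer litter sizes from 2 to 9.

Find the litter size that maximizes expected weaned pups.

Expected weaned pups = c × s(c):
  c=2: 2 × 0.832 = 1.664
  c=3: 3 × 0.773 = 2.319
  c=4: 4 × 0.714 = 2.856
  c=5: 5 × 0.655 = 3.275
  c=6: 6 × 0.596 = 3.576
  c=7: 7 × 0.537 = 3.759
  c=8: 8 × 0.478 = 3.824
  c=9: 9 × 0.419 = 3.771
Maximum at c = 8 (3.824 weaned pups).

8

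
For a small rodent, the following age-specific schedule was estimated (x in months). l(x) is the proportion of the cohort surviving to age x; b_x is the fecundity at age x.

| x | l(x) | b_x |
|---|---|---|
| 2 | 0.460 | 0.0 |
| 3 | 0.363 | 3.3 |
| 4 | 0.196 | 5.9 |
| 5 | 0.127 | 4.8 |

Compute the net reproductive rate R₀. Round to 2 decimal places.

R₀ = Σ l(x) b_x:
  age 2: 0.460 × 0.0 = 0.0000
  age 3: 0.363 × 3.3 = 1.1979
  age 4: 0.196 × 5.9 = 1.1564
  age 5: 0.127 × 4.8 = 0.6096
R₀ = 0.0000 + 1.1979 + 1.1564 + 0.6096 = 2.9639

2.96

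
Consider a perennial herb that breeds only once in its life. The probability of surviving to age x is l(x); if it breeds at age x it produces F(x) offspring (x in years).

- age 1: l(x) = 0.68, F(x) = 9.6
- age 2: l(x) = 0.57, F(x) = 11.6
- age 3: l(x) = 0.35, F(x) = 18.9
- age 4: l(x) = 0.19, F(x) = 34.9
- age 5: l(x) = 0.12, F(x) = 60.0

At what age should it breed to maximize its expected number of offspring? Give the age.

5

Expected offspring if breeding at age x = l(x) × F(x):
  age 1: 0.68 × 9.6 = 6.528
  age 2: 0.57 × 11.6 = 6.612
  age 3: 0.35 × 18.9 = 6.615
  age 4: 0.19 × 34.9 = 6.631
  age 5: 0.12 × 60.0 = 7.200
Maximum at age 5 (7.200).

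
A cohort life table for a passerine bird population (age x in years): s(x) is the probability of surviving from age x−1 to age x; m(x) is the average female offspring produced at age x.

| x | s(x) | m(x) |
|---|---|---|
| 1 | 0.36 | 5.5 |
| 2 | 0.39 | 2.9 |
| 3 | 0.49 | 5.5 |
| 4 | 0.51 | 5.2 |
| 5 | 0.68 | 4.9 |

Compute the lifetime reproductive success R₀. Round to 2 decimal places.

Survivorship from birth: l_x = s_1·s_2·…·s_x.
  l_1 = 0.36000
  l_2 = 0.14040
  l_3 = 0.06880
  l_4 = 0.03509
  l_5 = 0.02386
R₀ = Σ l_x m(x):
  age 1: 0.36000 × 5.5 = 1.9800
  age 2: 0.14040 × 2.9 = 0.4072
  age 3: 0.06880 × 5.5 = 0.3784
  age 4: 0.03509 × 5.2 = 0.1825
  age 5: 0.02386 × 4.9 = 0.1169
R₀ = 1.9800 + 0.4072 + 0.3784 + 0.1825 + 0.1169 = 3.0649

3.06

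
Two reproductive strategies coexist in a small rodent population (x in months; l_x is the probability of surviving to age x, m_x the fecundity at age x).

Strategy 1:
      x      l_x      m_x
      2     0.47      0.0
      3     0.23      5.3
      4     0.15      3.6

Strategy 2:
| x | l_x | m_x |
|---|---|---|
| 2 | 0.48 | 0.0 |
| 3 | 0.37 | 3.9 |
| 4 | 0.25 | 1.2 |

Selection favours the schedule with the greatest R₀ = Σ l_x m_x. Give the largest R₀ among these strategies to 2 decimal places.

Strategy 1: R₀ = 0.47×0.0 + 0.23×5.3 + 0.15×3.6 = 1.7590
Strategy 2: R₀ = 0.48×0.0 + 0.37×3.9 + 0.25×1.2 = 1.7430
Highest R₀: strategy 1 with 1.7590.

1.76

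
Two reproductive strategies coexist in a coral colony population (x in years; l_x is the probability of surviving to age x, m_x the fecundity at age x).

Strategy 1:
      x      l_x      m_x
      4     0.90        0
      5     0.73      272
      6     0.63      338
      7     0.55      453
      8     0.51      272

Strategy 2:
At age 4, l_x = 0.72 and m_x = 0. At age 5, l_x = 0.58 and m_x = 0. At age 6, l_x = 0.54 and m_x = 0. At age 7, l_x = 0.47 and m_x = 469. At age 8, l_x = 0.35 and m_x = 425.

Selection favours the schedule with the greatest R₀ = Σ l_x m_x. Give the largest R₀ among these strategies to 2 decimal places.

799.37

Strategy 1: R₀ = 0.90×0 + 0.73×272 + 0.63×338 + 0.55×453 + 0.51×272 = 799.3700
Strategy 2: R₀ = 0.72×0 + 0.58×0 + 0.54×0 + 0.47×469 + 0.35×425 = 369.1800
Highest R₀: strategy 1 with 799.3700.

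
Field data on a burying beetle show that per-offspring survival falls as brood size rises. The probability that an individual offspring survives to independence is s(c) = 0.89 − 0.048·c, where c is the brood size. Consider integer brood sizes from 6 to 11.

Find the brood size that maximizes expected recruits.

9

Expected recruits = c × s(c):
  c=6: 6 × 0.602 = 3.612
  c=7: 7 × 0.554 = 3.878
  c=8: 8 × 0.506 = 4.048
  c=9: 9 × 0.458 = 4.122
  c=10: 10 × 0.410 = 4.100
  c=11: 11 × 0.362 = 3.982
Maximum at c = 9 (4.122 recruits).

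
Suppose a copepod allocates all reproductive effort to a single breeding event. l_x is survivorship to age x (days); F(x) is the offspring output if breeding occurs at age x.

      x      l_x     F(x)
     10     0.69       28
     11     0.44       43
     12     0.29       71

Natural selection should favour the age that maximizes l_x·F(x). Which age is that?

Expected offspring if breeding at age x = l_x × F(x):
  age 10: 0.69 × 28 = 19.320
  age 11: 0.44 × 43 = 18.920
  age 12: 0.29 × 71 = 20.590
Maximum at age 12 (20.590).

12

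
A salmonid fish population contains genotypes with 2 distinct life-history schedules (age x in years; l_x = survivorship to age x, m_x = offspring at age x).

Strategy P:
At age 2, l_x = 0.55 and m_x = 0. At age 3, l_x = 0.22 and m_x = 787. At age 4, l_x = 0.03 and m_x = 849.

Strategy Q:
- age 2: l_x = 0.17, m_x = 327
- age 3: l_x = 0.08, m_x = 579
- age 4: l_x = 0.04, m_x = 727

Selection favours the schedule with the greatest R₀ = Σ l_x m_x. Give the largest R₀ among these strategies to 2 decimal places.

198.61

Strategy P: R₀ = 0.55×0 + 0.22×787 + 0.03×849 = 198.6100
Strategy Q: R₀ = 0.17×327 + 0.08×579 + 0.04×727 = 130.9900
Highest R₀: strategy P with 198.6100.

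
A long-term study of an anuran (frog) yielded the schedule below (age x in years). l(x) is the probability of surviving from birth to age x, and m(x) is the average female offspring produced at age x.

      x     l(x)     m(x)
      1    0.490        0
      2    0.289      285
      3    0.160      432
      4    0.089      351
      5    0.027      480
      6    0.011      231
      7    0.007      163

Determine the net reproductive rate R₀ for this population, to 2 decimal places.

R₀ = Σ l(x) m(x):
  age 1: 0.490 × 0 = 0.0000
  age 2: 0.289 × 285 = 82.3650
  age 3: 0.160 × 432 = 69.1200
  age 4: 0.089 × 351 = 31.2390
  age 5: 0.027 × 480 = 12.9600
  age 6: 0.011 × 231 = 2.5410
  age 7: 0.007 × 163 = 1.1410
R₀ = 0.0000 + 82.3650 + 69.1200 + 31.2390 + 12.9600 + 2.5410 + 1.1410 = 199.3660

199.37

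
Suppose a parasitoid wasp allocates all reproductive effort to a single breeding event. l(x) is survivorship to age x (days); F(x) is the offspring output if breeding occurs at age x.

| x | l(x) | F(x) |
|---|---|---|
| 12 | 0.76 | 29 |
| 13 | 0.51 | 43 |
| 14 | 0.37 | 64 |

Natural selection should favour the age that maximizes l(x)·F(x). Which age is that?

14

Expected offspring if breeding at age x = l(x) × F(x):
  age 12: 0.76 × 29 = 22.040
  age 13: 0.51 × 43 = 21.930
  age 14: 0.37 × 64 = 23.680
Maximum at age 14 (23.680).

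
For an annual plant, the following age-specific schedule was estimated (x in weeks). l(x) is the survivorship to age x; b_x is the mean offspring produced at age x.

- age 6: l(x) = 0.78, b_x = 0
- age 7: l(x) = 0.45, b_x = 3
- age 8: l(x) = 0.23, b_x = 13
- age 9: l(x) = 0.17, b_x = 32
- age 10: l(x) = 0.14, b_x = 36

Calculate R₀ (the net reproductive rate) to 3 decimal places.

R₀ = Σ l(x) b_x:
  age 6: 0.78 × 0 = 0.0000
  age 7: 0.45 × 3 = 1.3500
  age 8: 0.23 × 13 = 2.9900
  age 9: 0.17 × 32 = 5.4400
  age 10: 0.14 × 36 = 5.0400
R₀ = 0.0000 + 1.3500 + 2.9900 + 5.4400 + 5.0400 = 14.8200

14.820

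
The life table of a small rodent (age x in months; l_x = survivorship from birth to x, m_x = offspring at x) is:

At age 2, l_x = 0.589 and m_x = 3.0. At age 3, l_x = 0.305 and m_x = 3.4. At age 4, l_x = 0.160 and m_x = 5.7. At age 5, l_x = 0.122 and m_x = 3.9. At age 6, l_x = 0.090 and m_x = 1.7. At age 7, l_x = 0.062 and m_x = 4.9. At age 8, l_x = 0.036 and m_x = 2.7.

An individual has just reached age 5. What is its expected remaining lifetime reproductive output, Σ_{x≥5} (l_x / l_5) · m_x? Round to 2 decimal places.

l_5 = 0.122. Conditional survival from age 5 to x is l_x / l_5.
  x=5: (0.122/0.122) × 3.9 = 3.9000
  x=6: (0.090/0.122) × 1.7 = 1.2541
  x=7: (0.062/0.122) × 4.9 = 2.4902
  x=8: (0.036/0.122) × 2.7 = 0.7967
Sum = 3.9000 + 1.2541 + 2.4902 + 0.7967 = 8.4410

8.44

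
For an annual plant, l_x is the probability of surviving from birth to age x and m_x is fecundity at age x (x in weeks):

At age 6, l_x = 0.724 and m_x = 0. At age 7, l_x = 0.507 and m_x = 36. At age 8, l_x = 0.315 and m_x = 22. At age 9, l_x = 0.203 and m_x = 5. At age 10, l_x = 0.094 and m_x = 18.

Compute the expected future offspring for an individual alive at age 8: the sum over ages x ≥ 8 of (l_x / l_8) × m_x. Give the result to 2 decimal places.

l_8 = 0.315. Conditional survival from age 8 to x is l_x / l_8.
  x=8: (0.315/0.315) × 22 = 22.0000
  x=9: (0.203/0.315) × 5 = 3.2222
  x=10: (0.094/0.315) × 18 = 5.3714
Sum = 22.0000 + 3.2222 + 5.3714 = 30.5937

30.59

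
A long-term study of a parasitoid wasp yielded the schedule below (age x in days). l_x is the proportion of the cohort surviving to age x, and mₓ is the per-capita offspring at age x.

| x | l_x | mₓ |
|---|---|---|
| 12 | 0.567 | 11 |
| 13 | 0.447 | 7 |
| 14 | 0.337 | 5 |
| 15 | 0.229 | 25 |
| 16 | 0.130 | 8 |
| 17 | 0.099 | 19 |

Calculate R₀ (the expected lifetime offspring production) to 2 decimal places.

R₀ = Σ l_x mₓ:
  age 12: 0.567 × 11 = 6.2370
  age 13: 0.447 × 7 = 3.1290
  age 14: 0.337 × 5 = 1.6850
  age 15: 0.229 × 25 = 5.7250
  age 16: 0.130 × 8 = 1.0400
  age 17: 0.099 × 19 = 1.8810
R₀ = 6.2370 + 3.1290 + 1.6850 + 5.7250 + 1.0400 + 1.8810 = 19.6970

19.70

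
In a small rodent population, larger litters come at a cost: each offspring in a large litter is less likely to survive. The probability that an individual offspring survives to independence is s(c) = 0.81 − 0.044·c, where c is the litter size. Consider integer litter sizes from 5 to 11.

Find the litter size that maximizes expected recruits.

Expected recruits = c × s(c):
  c=5: 5 × 0.590 = 2.950
  c=6: 6 × 0.546 = 3.276
  c=7: 7 × 0.502 = 3.514
  c=8: 8 × 0.458 = 3.664
  c=9: 9 × 0.414 = 3.726
  c=10: 10 × 0.370 = 3.700
  c=11: 11 × 0.326 = 3.586
Maximum at c = 9 (3.726 recruits).

9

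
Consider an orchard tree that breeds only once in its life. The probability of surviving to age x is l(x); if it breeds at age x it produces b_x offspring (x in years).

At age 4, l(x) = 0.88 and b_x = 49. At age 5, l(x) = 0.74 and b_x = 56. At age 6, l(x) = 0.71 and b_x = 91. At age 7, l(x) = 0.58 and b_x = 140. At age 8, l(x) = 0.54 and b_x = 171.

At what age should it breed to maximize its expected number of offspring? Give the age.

8

Expected offspring if breeding at age x = l(x) × b_x:
  age 4: 0.88 × 49 = 43.120
  age 5: 0.74 × 56 = 41.440
  age 6: 0.71 × 91 = 64.610
  age 7: 0.58 × 140 = 81.200
  age 8: 0.54 × 171 = 92.340
Maximum at age 8 (92.340).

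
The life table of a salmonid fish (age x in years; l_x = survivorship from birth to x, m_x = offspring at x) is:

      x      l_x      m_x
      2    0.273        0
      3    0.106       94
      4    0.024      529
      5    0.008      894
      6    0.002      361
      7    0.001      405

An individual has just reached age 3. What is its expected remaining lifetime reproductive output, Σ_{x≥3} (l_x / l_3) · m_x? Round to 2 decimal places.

l_3 = 0.106. Conditional survival from age 3 to x is l_x / l_3.
  x=3: (0.106/0.106) × 94 = 94.0000
  x=4: (0.024/0.106) × 529 = 119.7736
  x=5: (0.008/0.106) × 894 = 67.4717
  x=6: (0.002/0.106) × 361 = 6.8113
  x=7: (0.001/0.106) × 405 = 3.8208
Sum = 94.0000 + 119.7736 + 67.4717 + 6.8113 + 3.8208 = 291.8774

291.88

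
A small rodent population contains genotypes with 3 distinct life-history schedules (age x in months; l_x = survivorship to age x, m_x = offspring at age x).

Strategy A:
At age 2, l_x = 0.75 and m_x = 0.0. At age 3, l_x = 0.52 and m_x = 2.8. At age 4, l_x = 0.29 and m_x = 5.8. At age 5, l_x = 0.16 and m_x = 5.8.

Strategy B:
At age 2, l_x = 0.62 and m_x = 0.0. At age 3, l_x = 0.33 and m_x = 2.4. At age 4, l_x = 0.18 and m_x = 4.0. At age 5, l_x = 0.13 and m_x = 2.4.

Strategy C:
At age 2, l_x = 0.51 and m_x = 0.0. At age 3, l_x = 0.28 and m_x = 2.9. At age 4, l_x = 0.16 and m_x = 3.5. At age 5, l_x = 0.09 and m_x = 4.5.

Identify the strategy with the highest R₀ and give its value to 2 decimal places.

4.07

Strategy A: R₀ = 0.75×0.0 + 0.52×2.8 + 0.29×5.8 + 0.16×5.8 = 4.0660
Strategy B: R₀ = 0.62×0.0 + 0.33×2.4 + 0.18×4.0 + 0.13×2.4 = 1.8240
Strategy C: R₀ = 0.51×0.0 + 0.28×2.9 + 0.16×3.5 + 0.09×4.5 = 1.7770
Highest R₀: strategy A with 4.0660.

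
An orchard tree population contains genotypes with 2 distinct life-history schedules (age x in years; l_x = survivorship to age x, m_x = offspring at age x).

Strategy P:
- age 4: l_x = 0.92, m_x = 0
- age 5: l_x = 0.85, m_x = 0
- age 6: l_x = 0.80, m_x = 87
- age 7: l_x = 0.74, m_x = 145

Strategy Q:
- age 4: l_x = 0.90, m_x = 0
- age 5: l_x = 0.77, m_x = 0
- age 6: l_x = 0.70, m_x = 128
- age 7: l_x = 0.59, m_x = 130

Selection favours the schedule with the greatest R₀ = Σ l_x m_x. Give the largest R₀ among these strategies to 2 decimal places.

176.90

Strategy P: R₀ = 0.92×0 + 0.85×0 + 0.80×87 + 0.74×145 = 176.9000
Strategy Q: R₀ = 0.90×0 + 0.77×0 + 0.70×128 + 0.59×130 = 166.3000
Highest R₀: strategy P with 176.9000.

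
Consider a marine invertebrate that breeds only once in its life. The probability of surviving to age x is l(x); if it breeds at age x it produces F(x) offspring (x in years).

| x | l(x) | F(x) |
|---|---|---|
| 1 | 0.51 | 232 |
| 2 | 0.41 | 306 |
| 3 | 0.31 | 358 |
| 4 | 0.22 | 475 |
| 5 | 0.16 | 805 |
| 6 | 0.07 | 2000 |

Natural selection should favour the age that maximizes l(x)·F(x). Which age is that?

Expected offspring if breeding at age x = l(x) × F(x):
  age 1: 0.51 × 232 = 118.320
  age 2: 0.41 × 306 = 125.460
  age 3: 0.31 × 358 = 110.980
  age 4: 0.22 × 475 = 104.500
  age 5: 0.16 × 805 = 128.800
  age 6: 0.07 × 2000 = 140.000
Maximum at age 6 (140.000).

6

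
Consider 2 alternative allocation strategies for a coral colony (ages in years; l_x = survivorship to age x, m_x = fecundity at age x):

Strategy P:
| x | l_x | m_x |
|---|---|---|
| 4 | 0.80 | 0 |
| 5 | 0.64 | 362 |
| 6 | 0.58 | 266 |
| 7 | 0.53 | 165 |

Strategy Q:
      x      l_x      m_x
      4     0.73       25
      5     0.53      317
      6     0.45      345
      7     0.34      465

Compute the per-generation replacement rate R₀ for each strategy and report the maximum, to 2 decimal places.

499.61

Strategy P: R₀ = 0.80×0 + 0.64×362 + 0.58×266 + 0.53×165 = 473.4100
Strategy Q: R₀ = 0.73×25 + 0.53×317 + 0.45×345 + 0.34×465 = 499.6100
Highest R₀: strategy Q with 499.6100.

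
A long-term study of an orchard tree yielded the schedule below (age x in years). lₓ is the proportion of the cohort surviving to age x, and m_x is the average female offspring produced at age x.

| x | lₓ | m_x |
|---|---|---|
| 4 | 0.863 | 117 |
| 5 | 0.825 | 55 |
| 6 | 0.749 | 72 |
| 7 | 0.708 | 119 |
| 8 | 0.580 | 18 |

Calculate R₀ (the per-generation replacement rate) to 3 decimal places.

R₀ = Σ lₓ m_x:
  age 4: 0.863 × 117 = 100.9710
  age 5: 0.825 × 55 = 45.3750
  age 6: 0.749 × 72 = 53.9280
  age 7: 0.708 × 119 = 84.2520
  age 8: 0.580 × 18 = 10.4400
R₀ = 100.9710 + 45.3750 + 53.9280 + 84.2520 + 10.4400 = 294.9660

294.966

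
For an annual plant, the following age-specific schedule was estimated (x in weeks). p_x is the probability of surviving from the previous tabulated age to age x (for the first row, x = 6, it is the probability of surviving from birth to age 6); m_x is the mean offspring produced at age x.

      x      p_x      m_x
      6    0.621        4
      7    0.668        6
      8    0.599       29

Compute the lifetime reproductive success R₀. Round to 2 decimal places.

Survivorship from birth: l_x = p_6·p_7·…·p_x.
  l_6 = 0.62100
  l_7 = 0.41483
  l_8 = 0.24848
R₀ = Σ l_x m_x:
  age 6: 0.62100 × 4 = 2.4840
  age 7: 0.41483 × 6 = 2.4890
  age 8: 0.24848 × 29 = 7.2059
R₀ = 2.4840 + 2.4890 + 7.2059 = 12.1789

12.18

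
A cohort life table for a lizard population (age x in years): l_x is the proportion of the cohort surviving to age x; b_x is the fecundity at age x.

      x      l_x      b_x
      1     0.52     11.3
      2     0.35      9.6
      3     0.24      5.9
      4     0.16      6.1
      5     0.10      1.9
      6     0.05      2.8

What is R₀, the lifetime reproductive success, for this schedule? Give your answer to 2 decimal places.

R₀ = Σ l_x b_x:
  age 1: 0.52 × 11.3 = 5.8760
  age 2: 0.35 × 9.6 = 3.3600
  age 3: 0.24 × 5.9 = 1.4160
  age 4: 0.16 × 6.1 = 0.9760
  age 5: 0.10 × 1.9 = 0.1900
  age 6: 0.05 × 2.8 = 0.1400
R₀ = 5.8760 + 3.3600 + 1.4160 + 0.9760 + 0.1900 + 0.1400 = 11.9580

11.96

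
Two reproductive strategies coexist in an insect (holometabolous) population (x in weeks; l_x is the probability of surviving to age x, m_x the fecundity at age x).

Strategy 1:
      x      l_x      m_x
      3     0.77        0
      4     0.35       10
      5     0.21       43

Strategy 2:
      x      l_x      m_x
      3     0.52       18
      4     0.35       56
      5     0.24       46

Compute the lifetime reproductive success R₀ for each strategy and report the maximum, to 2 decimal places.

Strategy 1: R₀ = 0.77×0 + 0.35×10 + 0.21×43 = 12.5300
Strategy 2: R₀ = 0.52×18 + 0.35×56 + 0.24×46 = 40.0000
Highest R₀: strategy 2 with 40.0000.

40.00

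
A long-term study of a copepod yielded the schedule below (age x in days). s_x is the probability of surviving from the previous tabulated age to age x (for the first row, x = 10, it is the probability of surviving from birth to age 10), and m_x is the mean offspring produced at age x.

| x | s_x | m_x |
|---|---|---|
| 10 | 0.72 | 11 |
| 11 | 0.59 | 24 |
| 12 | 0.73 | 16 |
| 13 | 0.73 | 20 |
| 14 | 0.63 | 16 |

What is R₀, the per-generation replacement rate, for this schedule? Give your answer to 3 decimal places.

Survivorship from birth: l_x = s_10·s_11·…·s_x.
  l_10 = 0.72000
  l_11 = 0.42480
  l_12 = 0.31010
  l_13 = 0.22638
  l_14 = 0.14262
R₀ = Σ l_x m_x:
  age 10: 0.72000 × 11 = 7.9200
  age 11: 0.42480 × 24 = 10.1952
  age 12: 0.31010 × 16 = 4.9616
  age 13: 0.22638 × 20 = 4.5276
  age 14: 0.14262 × 16 = 2.2819
R₀ = 7.9200 + 10.1952 + 4.9616 + 4.5276 + 2.2819 = 29.8863

29.886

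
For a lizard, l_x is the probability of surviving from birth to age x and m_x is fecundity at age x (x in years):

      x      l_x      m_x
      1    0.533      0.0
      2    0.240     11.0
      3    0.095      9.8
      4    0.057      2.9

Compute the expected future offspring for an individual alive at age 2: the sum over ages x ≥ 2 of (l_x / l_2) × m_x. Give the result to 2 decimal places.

15.57

l_2 = 0.240. Conditional survival from age 2 to x is l_x / l_2.
  x=2: (0.240/0.240) × 11.0 = 11.0000
  x=3: (0.095/0.240) × 9.8 = 3.8792
  x=4: (0.057/0.240) × 2.9 = 0.6887
Sum = 11.0000 + 3.8792 + 0.6887 = 15.5679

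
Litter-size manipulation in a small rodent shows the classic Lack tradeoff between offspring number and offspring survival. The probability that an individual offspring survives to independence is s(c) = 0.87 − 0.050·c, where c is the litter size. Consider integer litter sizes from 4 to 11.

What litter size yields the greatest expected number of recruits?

9

Expected recruits = c × s(c):
  c=4: 4 × 0.670 = 2.680
  c=5: 5 × 0.620 = 3.100
  c=6: 6 × 0.570 = 3.420
  c=7: 7 × 0.520 = 3.640
  c=8: 8 × 0.470 = 3.760
  c=9: 9 × 0.420 = 3.780
  c=10: 10 × 0.370 = 3.700
  c=11: 11 × 0.320 = 3.520
Maximum at c = 9 (3.780 recruits).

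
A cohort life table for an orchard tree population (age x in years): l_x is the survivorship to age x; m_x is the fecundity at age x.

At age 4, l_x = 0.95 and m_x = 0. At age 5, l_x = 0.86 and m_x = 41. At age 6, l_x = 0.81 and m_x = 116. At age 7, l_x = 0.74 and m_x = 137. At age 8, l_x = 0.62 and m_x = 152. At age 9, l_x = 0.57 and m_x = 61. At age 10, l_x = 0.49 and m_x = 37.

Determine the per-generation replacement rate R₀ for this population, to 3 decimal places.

R₀ = Σ l_x m_x:
  age 4: 0.95 × 0 = 0.0000
  age 5: 0.86 × 41 = 35.2600
  age 6: 0.81 × 116 = 93.9600
  age 7: 0.74 × 137 = 101.3800
  age 8: 0.62 × 152 = 94.2400
  age 9: 0.57 × 61 = 34.7700
  age 10: 0.49 × 37 = 18.1300
R₀ = 0.0000 + 35.2600 + 93.9600 + 101.3800 + 94.2400 + 34.7700 + 18.1300 = 377.7400

377.740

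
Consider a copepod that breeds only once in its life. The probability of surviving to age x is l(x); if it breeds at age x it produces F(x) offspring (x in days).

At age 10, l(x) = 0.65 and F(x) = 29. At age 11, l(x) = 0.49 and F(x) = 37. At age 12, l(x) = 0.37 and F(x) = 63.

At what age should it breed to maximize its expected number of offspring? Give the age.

12

Expected offspring if breeding at age x = l(x) × F(x):
  age 10: 0.65 × 29 = 18.850
  age 11: 0.49 × 37 = 18.130
  age 12: 0.37 × 63 = 23.310
Maximum at age 12 (23.310).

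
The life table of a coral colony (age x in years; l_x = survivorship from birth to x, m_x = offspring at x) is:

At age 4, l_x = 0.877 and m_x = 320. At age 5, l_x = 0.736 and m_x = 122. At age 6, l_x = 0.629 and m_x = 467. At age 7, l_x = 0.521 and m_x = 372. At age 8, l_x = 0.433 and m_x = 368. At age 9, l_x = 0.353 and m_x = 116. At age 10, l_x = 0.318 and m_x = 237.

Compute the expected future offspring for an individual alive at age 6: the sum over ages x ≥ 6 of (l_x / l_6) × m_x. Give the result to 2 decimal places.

l_6 = 0.629. Conditional survival from age 6 to x is l_x / l_6.
  x=6: (0.629/0.629) × 467 = 467.0000
  x=7: (0.521/0.629) × 372 = 308.1272
  x=8: (0.433/0.629) × 368 = 253.3291
  x=9: (0.353/0.629) × 116 = 65.1002
  x=10: (0.318/0.629) × 237 = 119.8188
Sum = 467.0000 + 308.1272 + 253.3291 + 65.1002 + 119.8188 = 1213.3752

1213.38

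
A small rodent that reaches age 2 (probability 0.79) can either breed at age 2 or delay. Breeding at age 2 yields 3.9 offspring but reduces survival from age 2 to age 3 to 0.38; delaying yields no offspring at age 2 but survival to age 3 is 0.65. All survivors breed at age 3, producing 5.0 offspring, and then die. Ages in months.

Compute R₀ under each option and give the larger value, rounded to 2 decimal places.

breed at age 2: R₀ = 0.79 × (3.9 + 0.38 × 5.0) = 0.79 × 5.8000 = 4.5820
delay to age 3: R₀ = 0.79 × (0.65 × 5.0) = 0.79 × 3.2500 = 2.5675
Higher: breed at age 2 (4.5820).

4.58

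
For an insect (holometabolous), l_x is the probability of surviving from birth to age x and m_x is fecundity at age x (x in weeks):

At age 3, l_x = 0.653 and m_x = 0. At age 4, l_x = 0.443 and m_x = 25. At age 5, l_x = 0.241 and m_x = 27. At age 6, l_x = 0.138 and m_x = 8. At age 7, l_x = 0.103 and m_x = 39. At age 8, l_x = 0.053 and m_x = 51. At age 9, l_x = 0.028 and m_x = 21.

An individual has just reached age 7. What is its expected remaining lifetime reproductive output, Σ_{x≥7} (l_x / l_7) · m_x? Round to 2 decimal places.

l_7 = 0.103. Conditional survival from age 7 to x is l_x / l_7.
  x=7: (0.103/0.103) × 39 = 39.0000
  x=8: (0.053/0.103) × 51 = 26.2427
  x=9: (0.028/0.103) × 21 = 5.7087
Sum = 39.0000 + 26.2427 + 5.7087 = 70.9515

70.95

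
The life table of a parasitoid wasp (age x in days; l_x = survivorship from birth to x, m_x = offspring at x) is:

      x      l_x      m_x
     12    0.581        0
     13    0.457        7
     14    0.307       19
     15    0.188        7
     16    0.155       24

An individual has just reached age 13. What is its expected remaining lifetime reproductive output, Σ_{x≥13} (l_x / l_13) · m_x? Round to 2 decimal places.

l_13 = 0.457. Conditional survival from age 13 to x is l_x / l_13.
  x=13: (0.457/0.457) × 7 = 7.0000
  x=14: (0.307/0.457) × 19 = 12.7637
  x=15: (0.188/0.457) × 7 = 2.8796
  x=16: (0.155/0.457) × 24 = 8.1400
Sum = 7.0000 + 12.7637 + 2.8796 + 8.1400 = 30.7834

30.78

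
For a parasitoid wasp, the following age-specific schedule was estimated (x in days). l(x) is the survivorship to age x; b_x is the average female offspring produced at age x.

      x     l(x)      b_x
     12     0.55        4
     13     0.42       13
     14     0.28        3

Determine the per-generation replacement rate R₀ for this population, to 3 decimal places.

8.500

R₀ = Σ l(x) b_x:
  age 12: 0.55 × 4 = 2.2000
  age 13: 0.42 × 13 = 5.4600
  age 14: 0.28 × 3 = 0.8400
R₀ = 2.2000 + 5.4600 + 0.8400 = 8.5000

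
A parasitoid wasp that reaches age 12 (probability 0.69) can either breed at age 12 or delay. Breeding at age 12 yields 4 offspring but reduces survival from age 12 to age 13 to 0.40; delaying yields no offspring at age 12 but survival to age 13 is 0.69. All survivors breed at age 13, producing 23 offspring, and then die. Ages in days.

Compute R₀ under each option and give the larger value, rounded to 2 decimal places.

breed at age 12: R₀ = 0.69 × (4 + 0.40 × 23) = 0.69 × 13.2000 = 9.1080
delay to age 13: R₀ = 0.69 × (0.69 × 23) = 0.69 × 15.8700 = 10.9503
Higher: delay to age 13 (10.9503).

10.95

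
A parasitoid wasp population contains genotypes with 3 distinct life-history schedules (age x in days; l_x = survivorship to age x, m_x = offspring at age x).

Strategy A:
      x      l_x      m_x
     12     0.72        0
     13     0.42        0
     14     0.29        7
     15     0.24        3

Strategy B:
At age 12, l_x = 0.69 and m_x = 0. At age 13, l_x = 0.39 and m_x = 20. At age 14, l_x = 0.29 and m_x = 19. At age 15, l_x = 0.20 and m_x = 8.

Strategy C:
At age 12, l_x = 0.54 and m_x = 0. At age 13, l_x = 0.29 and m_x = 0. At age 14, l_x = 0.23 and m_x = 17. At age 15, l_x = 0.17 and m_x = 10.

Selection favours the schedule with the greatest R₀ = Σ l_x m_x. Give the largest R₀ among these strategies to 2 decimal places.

14.91

Strategy A: R₀ = 0.72×0 + 0.42×0 + 0.29×7 + 0.24×3 = 2.7500
Strategy B: R₀ = 0.69×0 + 0.39×20 + 0.29×19 + 0.20×8 = 14.9100
Strategy C: R₀ = 0.54×0 + 0.29×0 + 0.23×17 + 0.17×10 = 5.6100
Highest R₀: strategy B with 14.9100.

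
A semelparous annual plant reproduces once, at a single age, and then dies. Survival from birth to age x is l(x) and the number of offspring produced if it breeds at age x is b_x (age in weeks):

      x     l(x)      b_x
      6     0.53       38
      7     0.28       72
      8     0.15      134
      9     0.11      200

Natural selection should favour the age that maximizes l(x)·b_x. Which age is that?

Expected offspring if breeding at age x = l(x) × b_x:
  age 6: 0.53 × 38 = 20.140
  age 7: 0.28 × 72 = 20.160
  age 8: 0.15 × 134 = 20.100
  age 9: 0.11 × 200 = 22.000
Maximum at age 9 (22.000).

9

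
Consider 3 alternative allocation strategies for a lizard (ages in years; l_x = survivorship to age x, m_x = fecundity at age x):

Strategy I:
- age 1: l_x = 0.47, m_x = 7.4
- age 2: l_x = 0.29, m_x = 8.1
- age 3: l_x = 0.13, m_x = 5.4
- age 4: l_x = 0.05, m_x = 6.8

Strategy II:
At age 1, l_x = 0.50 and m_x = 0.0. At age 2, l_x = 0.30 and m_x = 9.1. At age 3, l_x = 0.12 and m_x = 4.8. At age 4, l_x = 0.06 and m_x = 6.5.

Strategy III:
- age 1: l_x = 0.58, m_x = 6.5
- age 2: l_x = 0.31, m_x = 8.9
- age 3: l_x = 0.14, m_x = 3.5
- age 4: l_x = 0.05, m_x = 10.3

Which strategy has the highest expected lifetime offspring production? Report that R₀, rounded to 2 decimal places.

Strategy I: R₀ = 0.47×7.4 + 0.29×8.1 + 0.13×5.4 + 0.05×6.8 = 6.8690
Strategy II: R₀ = 0.50×0.0 + 0.30×9.1 + 0.12×4.8 + 0.06×6.5 = 3.6960
Strategy III: R₀ = 0.58×6.5 + 0.31×8.9 + 0.14×3.5 + 0.05×10.3 = 7.5340
Highest R₀: strategy III with 7.5340.

7.53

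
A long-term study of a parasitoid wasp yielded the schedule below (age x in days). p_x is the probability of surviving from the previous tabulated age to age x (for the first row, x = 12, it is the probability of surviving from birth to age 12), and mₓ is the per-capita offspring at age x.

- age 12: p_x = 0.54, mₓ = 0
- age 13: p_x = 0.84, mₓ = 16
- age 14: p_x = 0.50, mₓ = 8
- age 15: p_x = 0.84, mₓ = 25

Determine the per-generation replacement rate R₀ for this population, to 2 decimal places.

Survivorship from birth: l_x = p_12·p_13·…·p_x.
  l_12 = 0.54000
  l_13 = 0.45360
  l_14 = 0.22680
  l_15 = 0.19051
R₀ = Σ l_x mₓ:
  age 12: 0.54000 × 0 = 0.0000
  age 13: 0.45360 × 16 = 7.2576
  age 14: 0.22680 × 8 = 1.8144
  age 15: 0.19051 × 25 = 4.7628
R₀ = 0.0000 + 7.2576 + 1.8144 + 4.7628 = 13.8347

13.83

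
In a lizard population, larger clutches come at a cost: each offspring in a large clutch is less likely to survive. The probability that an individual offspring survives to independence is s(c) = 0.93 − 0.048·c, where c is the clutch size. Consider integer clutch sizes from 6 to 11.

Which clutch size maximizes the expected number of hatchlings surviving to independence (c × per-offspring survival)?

10

Expected hatchlings surviving to independence = c × s(c):
  c=6: 6 × 0.642 = 3.852
  c=7: 7 × 0.594 = 4.158
  c=8: 8 × 0.546 = 4.368
  c=9: 9 × 0.498 = 4.482
  c=10: 10 × 0.450 = 4.500
  c=11: 11 × 0.402 = 4.422
Maximum at c = 10 (4.500 hatchlings surviving to independence).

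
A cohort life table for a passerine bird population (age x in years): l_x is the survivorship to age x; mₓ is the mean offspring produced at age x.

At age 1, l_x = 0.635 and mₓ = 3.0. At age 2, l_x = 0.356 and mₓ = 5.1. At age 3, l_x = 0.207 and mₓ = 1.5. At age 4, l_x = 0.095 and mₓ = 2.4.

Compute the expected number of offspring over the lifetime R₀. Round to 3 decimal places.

R₀ = Σ l_x mₓ:
  age 1: 0.635 × 3.0 = 1.9050
  age 2: 0.356 × 5.1 = 1.8156
  age 3: 0.207 × 1.5 = 0.3105
  age 4: 0.095 × 2.4 = 0.2280
R₀ = 1.9050 + 1.8156 + 0.3105 + 0.2280 = 4.2591

4.259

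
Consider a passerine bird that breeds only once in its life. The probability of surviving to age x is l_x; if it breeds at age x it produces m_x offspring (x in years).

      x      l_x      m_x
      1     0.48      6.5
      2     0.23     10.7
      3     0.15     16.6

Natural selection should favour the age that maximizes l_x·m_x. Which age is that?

1

Expected offspring if breeding at age x = l_x × m_x:
  age 1: 0.48 × 6.5 = 3.120
  age 2: 0.23 × 10.7 = 2.461
  age 3: 0.15 × 16.6 = 2.490
Maximum at age 1 (3.120).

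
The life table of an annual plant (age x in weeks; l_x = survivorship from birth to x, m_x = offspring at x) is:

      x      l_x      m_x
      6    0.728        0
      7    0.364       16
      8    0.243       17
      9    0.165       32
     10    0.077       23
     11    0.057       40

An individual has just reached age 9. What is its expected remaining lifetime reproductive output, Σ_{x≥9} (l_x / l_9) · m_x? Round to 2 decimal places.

l_9 = 0.165. Conditional survival from age 9 to x is l_x / l_9.
  x=9: (0.165/0.165) × 32 = 32.0000
  x=10: (0.077/0.165) × 23 = 10.7333
  x=11: (0.057/0.165) × 40 = 13.8182
Sum = 32.0000 + 10.7333 + 13.8182 = 56.5515

56.55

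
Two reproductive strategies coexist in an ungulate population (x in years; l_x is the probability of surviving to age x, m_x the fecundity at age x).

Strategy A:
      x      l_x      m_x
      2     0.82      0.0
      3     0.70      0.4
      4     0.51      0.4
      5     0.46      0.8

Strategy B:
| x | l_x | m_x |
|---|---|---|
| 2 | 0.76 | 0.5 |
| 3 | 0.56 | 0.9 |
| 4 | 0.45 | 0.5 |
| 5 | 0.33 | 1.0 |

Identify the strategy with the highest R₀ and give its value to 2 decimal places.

1.44

Strategy A: R₀ = 0.82×0.0 + 0.70×0.4 + 0.51×0.4 + 0.46×0.8 = 0.8520
Strategy B: R₀ = 0.76×0.5 + 0.56×0.9 + 0.45×0.5 + 0.33×1.0 = 1.4390
Highest R₀: strategy B with 1.4390.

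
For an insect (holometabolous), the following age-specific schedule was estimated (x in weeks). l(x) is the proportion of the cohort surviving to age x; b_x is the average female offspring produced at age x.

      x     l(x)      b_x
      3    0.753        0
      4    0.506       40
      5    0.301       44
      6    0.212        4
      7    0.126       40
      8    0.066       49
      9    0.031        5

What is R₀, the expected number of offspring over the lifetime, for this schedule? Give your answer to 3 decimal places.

42.761

R₀ = Σ l(x) b_x:
  age 3: 0.753 × 0 = 0.0000
  age 4: 0.506 × 40 = 20.2400
  age 5: 0.301 × 44 = 13.2440
  age 6: 0.212 × 4 = 0.8480
  age 7: 0.126 × 40 = 5.0400
  age 8: 0.066 × 49 = 3.2340
  age 9: 0.031 × 5 = 0.1550
R₀ = 0.0000 + 20.2400 + 13.2440 + 0.8480 + 5.0400 + 3.2340 + 0.1550 = 42.7610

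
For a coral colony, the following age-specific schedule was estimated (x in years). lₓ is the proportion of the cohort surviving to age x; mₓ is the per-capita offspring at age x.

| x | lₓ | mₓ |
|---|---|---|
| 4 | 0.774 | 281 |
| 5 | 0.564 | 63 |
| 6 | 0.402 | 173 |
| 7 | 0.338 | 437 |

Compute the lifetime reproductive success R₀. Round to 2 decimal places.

470.28

R₀ = Σ lₓ mₓ:
  age 4: 0.774 × 281 = 217.4940
  age 5: 0.564 × 63 = 35.5320
  age 6: 0.402 × 173 = 69.5460
  age 7: 0.338 × 437 = 147.7060
R₀ = 217.4940 + 35.5320 + 69.5460 + 147.7060 = 470.2780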